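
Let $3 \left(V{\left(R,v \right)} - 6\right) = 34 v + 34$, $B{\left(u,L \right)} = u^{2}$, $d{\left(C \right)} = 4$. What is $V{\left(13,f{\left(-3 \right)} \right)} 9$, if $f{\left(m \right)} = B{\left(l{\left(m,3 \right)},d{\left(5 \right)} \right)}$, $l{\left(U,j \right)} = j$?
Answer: $1074$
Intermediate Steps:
$f{\left(m \right)} = 9$ ($f{\left(m \right)} = 3^{2} = 9$)
$V{\left(R,v \right)} = \frac{52}{3} + \frac{34 v}{3}$ ($V{\left(R,v \right)} = 6 + \frac{34 v + 34}{3} = 6 + \frac{34 + 34 v}{3} = 6 + \left(\frac{34}{3} + \frac{34 v}{3}\right) = \frac{52}{3} + \frac{34 v}{3}$)
$V{\left(13,f{\left(-3 \right)} \right)} 9 = \left(\frac{52}{3} + \frac{34}{3} \cdot 9\right) 9 = \left(\frac{52}{3} + 102\right) 9 = \frac{358}{3} \cdot 9 = 1074$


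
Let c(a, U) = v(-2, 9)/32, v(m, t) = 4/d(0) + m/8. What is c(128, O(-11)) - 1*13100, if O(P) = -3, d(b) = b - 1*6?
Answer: -5030411/384 ≈ -13100.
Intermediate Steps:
d(b) = -6 + b (d(b) = b - 6 = -6 + b)
v(m, t) = -⅔ + m/8 (v(m, t) = 4/(-6 + 0) + m/8 = 4/(-6) + m*(⅛) = 4*(-⅙) + m/8 = -⅔ + m/8)
c(a, U) = -11/384 (c(a, U) = (-⅔ + (⅛)*(-2))/32 = (-⅔ - ¼)*(1/32) = -11/12*1/32 = -11/384)
c(128, O(-11)) - 1*13100 = -11/384 - 1*13100 = -11/384 - 13100 = -5030411/384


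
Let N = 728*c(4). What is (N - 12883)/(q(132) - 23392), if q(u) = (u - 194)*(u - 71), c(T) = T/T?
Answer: 12155/27174 ≈ 0.44730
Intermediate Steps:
c(T) = 1
q(u) = (-194 + u)*(-71 + u)
N = 728 (N = 728*1 = 728)
(N - 12883)/(q(132) - 23392) = (728 - 12883)/((13774 + 132**2 - 265*132) - 23392) = -12155/((13774 + 17424 - 34980) - 23392) = -12155/(-3782 - 23392) = -12155/(-27174) = -12155*(-1/27174) = 12155/27174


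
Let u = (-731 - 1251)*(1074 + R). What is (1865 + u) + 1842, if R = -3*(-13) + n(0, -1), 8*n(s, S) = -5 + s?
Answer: -8804081/4 ≈ -2.2010e+6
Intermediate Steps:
n(s, S) = -5/8 + s/8 (n(s, S) = (-5 + s)/8 = -5/8 + s/8)
R = 307/8 (R = -3*(-13) + (-5/8 + (1/8)*0) = 39 + (-5/8 + 0) = 39 - 5/8 = 307/8 ≈ 38.375)
u = -8818909/4 (u = (-731 - 1251)*(1074 + 307/8) = -1982*8899/8 = -8818909/4 ≈ -2.2047e+6)
(1865 + u) + 1842 = (1865 - 8818909/4) + 1842 = -8811449/4 + 1842 = -8804081/4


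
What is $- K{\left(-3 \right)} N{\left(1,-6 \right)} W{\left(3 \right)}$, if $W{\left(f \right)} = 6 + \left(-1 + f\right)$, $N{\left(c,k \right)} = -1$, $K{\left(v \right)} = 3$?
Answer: $24$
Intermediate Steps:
$W{\left(f \right)} = 5 + f$
$- K{\left(-3 \right)} N{\left(1,-6 \right)} W{\left(3 \right)} = \left(-1\right) 3 \left(-1\right) \left(5 + 3\right) = \left(-3\right) \left(-1\right) 8 = 3 \cdot 8 = 24$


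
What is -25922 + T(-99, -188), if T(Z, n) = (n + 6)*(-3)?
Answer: -25376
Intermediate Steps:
T(Z, n) = -18 - 3*n (T(Z, n) = (6 + n)*(-3) = -18 - 3*n)
-25922 + T(-99, -188) = -25922 + (-18 - 3*(-188)) = -25922 + (-18 + 564) = -25922 + 546 = -25376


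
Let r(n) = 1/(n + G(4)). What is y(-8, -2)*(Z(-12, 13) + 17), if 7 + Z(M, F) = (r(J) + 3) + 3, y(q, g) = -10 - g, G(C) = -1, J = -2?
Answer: -376/3 ≈ -125.33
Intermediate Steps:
r(n) = 1/(-1 + n) (r(n) = 1/(n - 1) = 1/(-1 + n))
Z(M, F) = -4/3 (Z(M, F) = -7 + ((1/(-1 - 2) + 3) + 3) = -7 + ((1/(-3) + 3) + 3) = -7 + ((-1/3 + 3) + 3) = -7 + (8/3 + 3) = -7 + 17/3 = -4/3)
y(-8, -2)*(Z(-12, 13) + 17) = (-10 - 1*(-2))*(-4/3 + 17) = (-10 + 2)*(47/3) = -8*47/3 = -376/3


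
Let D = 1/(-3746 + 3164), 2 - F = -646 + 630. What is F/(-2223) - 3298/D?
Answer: 474100690/247 ≈ 1.9194e+6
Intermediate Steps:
F = 18 (F = 2 - (-646 + 630) = 2 - 1*(-16) = 2 + 16 = 18)
D = -1/582 (D = 1/(-582) = -1/582 ≈ -0.0017182)
F/(-2223) - 3298/D = 18/(-2223) - 3298/(-1/582) = 18*(-1/2223) - 3298*(-582) = -2/247 + 1919436 = 474100690/247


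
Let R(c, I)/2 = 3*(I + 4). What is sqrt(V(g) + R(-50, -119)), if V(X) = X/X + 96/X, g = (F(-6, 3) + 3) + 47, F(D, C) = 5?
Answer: I*sqrt(2078945)/55 ≈ 26.216*I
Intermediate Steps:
R(c, I) = 24 + 6*I (R(c, I) = 2*(3*(I + 4)) = 2*(3*(4 + I)) = 2*(12 + 3*I) = 24 + 6*I)
g = 55 (g = (5 + 3) + 47 = 8 + 47 = 55)
V(X) = 1 + 96/X
sqrt(V(g) + R(-50, -119)) = sqrt((96 + 55)/55 + (24 + 6*(-119))) = sqrt((1/55)*151 + (24 - 714)) = sqrt(151/55 - 690) = sqrt(-37799/55) = I*sqrt(2078945)/55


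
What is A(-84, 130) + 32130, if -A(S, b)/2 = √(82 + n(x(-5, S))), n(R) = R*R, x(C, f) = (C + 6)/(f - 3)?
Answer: 32130 - 2*√620659/87 ≈ 32112.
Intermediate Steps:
x(C, f) = (6 + C)/(-3 + f)
n(R) = R²
A(S, b) = -2*√(82 + (-3 + S)⁻²) (A(S, b) = -2*√(82 + ((6 - 5)/(-3 + S))²) = -2*√(82 + (1/(-3 + S))²) = -2*√(82 + (-3 + S)⁻²))
A(-84, 130) + 32130 = -2*√(82 + (-3 - 84)⁻²) + 32130 = -2*√(82 + (-87)⁻²) + 32130 = -2*√(82 + 1/7569) + 32130 = -2*√620659/87 + 32130 = 32130 - 2*√620659/87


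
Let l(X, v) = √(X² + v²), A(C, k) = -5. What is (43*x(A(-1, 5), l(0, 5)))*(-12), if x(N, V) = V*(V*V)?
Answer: -64500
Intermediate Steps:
x(N, V) = V³ (x(N, V) = V*V² = V³)
(43*x(A(-1, 5), l(0, 5)))*(-12) = (43*(√(0² + 5²))³)*(-12) = (43*(√(0 + 25))³)*(-12) = (43*(√25)³)*(-12) = (43*5³)*(-12) = (43*125)*(-12) = 5375*(-12) = -64500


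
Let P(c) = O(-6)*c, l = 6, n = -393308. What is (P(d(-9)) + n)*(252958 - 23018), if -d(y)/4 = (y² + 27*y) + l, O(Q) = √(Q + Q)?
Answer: -90437241520 + 286965120*I*√3 ≈ -9.0437e+10 + 4.9704e+8*I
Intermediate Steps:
O(Q) = √2*√Q (O(Q) = √(2*Q) = √2*√Q)
d(y) = -24 - 108*y - 4*y² (d(y) = -4*((y² + 27*y) + 6) = -4*(6 + y² + 27*y) = -24 - 108*y - 4*y²)
P(c) = 2*I*c*√3 (P(c) = (√2*√(-6))*c = (√2*(I*√6))*c = (2*I*√3)*c = 2*I*c*√3)
(P(d(-9)) + n)*(252958 - 23018) = (2*I*(-24 - 108*(-9) - 4*(-9)²)*√3 - 393308)*(252958 - 23018) = (2*I*(-24 + 972 - 4*81)*√3 - 393308)*229940 = (2*I*(-24 + 972 - 324)*√3 - 393308)*229940 = (2*I*624*√3 - 393308)*229940 = (1248*I*√3 - 393308)*229940 = (-393308 + 1248*I*√3)*229940 = -90437241520 + 286965120*I*√3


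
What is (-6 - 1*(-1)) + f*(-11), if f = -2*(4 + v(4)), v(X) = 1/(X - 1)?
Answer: 271/3 ≈ 90.333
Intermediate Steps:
v(X) = 1/(-1 + X)
f = -26/3 (f = -2*(4 + 1/(-1 + 4)) = -2*(4 + 1/3) = -2*(4 + ⅓) = -2*13/3 = -26/3 ≈ -8.6667)
(-6 - 1*(-1)) + f*(-11) = (-6 - 1*(-1)) - 26/3*(-11) = (-6 + 1) + 286/3 = -5 + 286/3 = 271/3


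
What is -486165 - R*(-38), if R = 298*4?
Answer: -440869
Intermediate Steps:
R = 1192
-486165 - R*(-38) = -486165 - 1192*(-38) = -486165 - 1*(-45296) = -486165 + 45296 = -440869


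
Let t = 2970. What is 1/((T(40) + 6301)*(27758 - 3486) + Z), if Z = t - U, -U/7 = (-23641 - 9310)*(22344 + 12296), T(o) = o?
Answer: -1/7836046758 ≈ -1.2762e-10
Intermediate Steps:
U = 7989958480 (U = -7*(-23641 - 9310)*(22344 + 12296) = -(-230657)*34640 = -7*(-1141422640) = 7989958480)
Z = -7989955510 (Z = 2970 - 1*7989958480 = 2970 - 7989958480 = -7989955510)
1/((T(40) + 6301)*(27758 - 3486) + Z) = 1/((40 + 6301)*(27758 - 3486) - 7989955510) = 1/(6341*24272 - 7989955510) = 1/(153908752 - 7989955510) = 1/(-7836046758) = -1/7836046758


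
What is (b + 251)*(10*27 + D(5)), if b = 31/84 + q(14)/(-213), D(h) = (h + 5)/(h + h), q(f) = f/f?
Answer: 406266127/5964 ≈ 68120.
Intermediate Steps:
q(f) = 1
D(h) = (5 + h)/(2*h) (D(h) = (5 + h)/((2*h)) = (5 + h)*(1/(2*h)) = (5 + h)/(2*h))
b = 2173/5964 (b = 31/84 + 1/(-213) = 31*(1/84) + 1*(-1/213) = 31/84 - 1/213 = 2173/5964 ≈ 0.36435)
(b + 251)*(10*27 + D(5)) = (2173/5964 + 251)*(10*27 + (½)*(5 + 5)/5) = 1499137*(270 + (½)*(⅕)*10)/5964 = 1499137*(270 + 1)/5964 = (1499137/5964)*271 = 406266127/5964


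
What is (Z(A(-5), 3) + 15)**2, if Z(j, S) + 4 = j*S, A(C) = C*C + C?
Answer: 5041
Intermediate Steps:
A(C) = C + C**2 (A(C) = C**2 + C = C + C**2)
Z(j, S) = -4 + S*j (Z(j, S) = -4 + j*S = -4 + S*j)
(Z(A(-5), 3) + 15)**2 = ((-4 + 3*(-5*(1 - 5))) + 15)**2 = ((-4 + 3*(-5*(-4))) + 15)**2 = ((-4 + 3*20) + 15)**2 = ((-4 + 60) + 15)**2 = (56 + 15)**2 = 71**2 = 5041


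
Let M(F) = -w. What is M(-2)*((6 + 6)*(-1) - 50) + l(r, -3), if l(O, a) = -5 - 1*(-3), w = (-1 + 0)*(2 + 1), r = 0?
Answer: -188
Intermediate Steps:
w = -3 (w = -1*3 = -3)
l(O, a) = -2 (l(O, a) = -5 + 3 = -2)
M(F) = 3 (M(F) = -1*(-3) = 3)
M(-2)*((6 + 6)*(-1) - 50) + l(r, -3) = 3*((6 + 6)*(-1) - 50) - 2 = 3*(12*(-1) - 50) - 2 = 3*(-12 - 50) - 2 = 3*(-62) - 2 = -186 - 2 = -188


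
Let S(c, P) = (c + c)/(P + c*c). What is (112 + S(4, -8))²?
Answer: 12769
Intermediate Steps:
S(c, P) = 2*c/(P + c²) (S(c, P) = (2*c)/(P + c²) = 2*c/(P + c²))
(112 + S(4, -8))² = (112 + 2*4/(-8 + 4²))² = (112 + 2*4/(-8 + 16))² = (112 + 2*4/8)² = (112 + 2*4*(⅛))² = (112 + 1)² = 113² = 12769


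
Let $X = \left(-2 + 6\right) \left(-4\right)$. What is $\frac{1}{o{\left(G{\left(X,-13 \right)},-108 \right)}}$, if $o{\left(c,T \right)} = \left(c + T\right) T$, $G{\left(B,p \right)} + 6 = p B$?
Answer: $- \frac{1}{10152} \approx -9.8503 \cdot 10^{-5}$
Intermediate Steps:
$X = -16$ ($X = 4 \left(-4\right) = -16$)
$G{\left(B,p \right)} = -6 + B p$ ($G{\left(B,p \right)} = -6 + p B = -6 + B p$)
$o{\left(c,T \right)} = T \left(T + c\right)$ ($o{\left(c,T \right)} = \left(T + c\right) T = T \left(T + c\right)$)
$\frac{1}{o{\left(G{\left(X,-13 \right)},-108 \right)}} = \frac{1}{\left(-108\right) \left(-108 - -202\right)} = \frac{1}{\left(-108\right) \left(-108 + \left(-6 + 208\right)\right)} = \frac{1}{\left(-108\right) \left(-108 + 202\right)} = \frac{1}{\left(-108\right) 94} = \frac{1}{-10152} = - \frac{1}{10152}$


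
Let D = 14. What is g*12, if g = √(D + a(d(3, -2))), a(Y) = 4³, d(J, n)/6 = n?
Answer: 12*√78 ≈ 105.98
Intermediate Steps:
d(J, n) = 6*n
a(Y) = 64
g = √78 (g = √(14 + 64) = √78 ≈ 8.8318)
g*12 = √78*12 = 12*√78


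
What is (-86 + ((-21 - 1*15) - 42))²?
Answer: 26896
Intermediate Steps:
(-86 + ((-21 - 1*15) - 42))² = (-86 + ((-21 - 15) - 42))² = (-86 + (-36 - 42))² = (-86 - 78)² = (-164)² = 26896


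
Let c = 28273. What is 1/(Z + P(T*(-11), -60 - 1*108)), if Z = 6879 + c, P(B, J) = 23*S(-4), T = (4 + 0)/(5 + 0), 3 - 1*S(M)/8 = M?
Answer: 1/36440 ≈ 2.7442e-5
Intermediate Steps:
S(M) = 24 - 8*M
T = ⅘ (T = 4/5 = 4*(⅕) = ⅘ ≈ 0.80000)
P(B, J) = 1288 (P(B, J) = 23*(24 - 8*(-4)) = 23*(24 + 32) = 23*56 = 1288)
Z = 35152 (Z = 6879 + 28273 = 35152)
1/(Z + P(T*(-11), -60 - 1*108)) = 1/(35152 + 1288) = 1/36440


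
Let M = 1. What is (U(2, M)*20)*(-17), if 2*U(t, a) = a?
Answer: -170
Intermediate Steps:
U(t, a) = a/2
(U(2, M)*20)*(-17) = (((½)*1)*20)*(-17) = ((½)*20)*(-17) = 10*(-17) = -170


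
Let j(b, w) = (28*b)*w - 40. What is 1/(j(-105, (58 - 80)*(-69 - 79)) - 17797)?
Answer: -1/9590477 ≈ -1.0427e-7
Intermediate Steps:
j(b, w) = -40 + 28*b*w (j(b, w) = 28*b*w - 40 = -40 + 28*b*w)
1/(j(-105, (58 - 80)*(-69 - 79)) - 17797) = 1/((-40 + 28*(-105)*((58 - 80)*(-69 - 79))) - 17797) = 1/((-40 + 28*(-105)*(-22*(-148))) - 17797) = 1/((-40 + 28*(-105)*3256) - 17797) = 1/((-40 - 9572640) - 17797) = 1/(-9572680 - 17797) = 1/(-9590477) = -1/9590477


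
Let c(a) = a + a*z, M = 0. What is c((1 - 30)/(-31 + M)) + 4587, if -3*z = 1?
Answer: 426649/93 ≈ 4587.6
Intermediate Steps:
z = -⅓ (z = -⅓*1 = -⅓ ≈ -0.33333)
c(a) = 2*a/3 (c(a) = a + a*(-⅓) = a - a/3 = 2*a/3)
c((1 - 30)/(-31 + M)) + 4587 = 2*((1 - 30)/(-31 + 0))/3 + 4587 = 2*(-29/(-31))/3 + 4587 = 2*(-29*(-1/31))/3 + 4587 = (⅔)*(29/31) + 4587 = 58/93 + 4587 = 426649/93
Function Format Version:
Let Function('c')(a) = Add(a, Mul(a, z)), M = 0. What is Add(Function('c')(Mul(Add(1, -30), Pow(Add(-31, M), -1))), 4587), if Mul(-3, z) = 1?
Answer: Rational(426649, 93) ≈ 4587.6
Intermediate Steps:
z = Rational(-1, 3) (z = Mul(Rational(-1, 3), 1) = Rational(-1, 3) ≈ -0.33333)
Function('c')(a) = Mul(Rational(2, 3), a) (Function('c')(a) = Add(a, Mul(a, Rational(-1, 3))) = Add(a, Mul(Rational(-1, 3), a)) = Mul(Rational(2, 3), a))
Add(Function('c')(Mul(Add(1, -30), Pow(Add(-31, M), -1))), 4587) = Add(Mul(Rational(2, 3), Mul(Add(1, -30), Pow(Add(-31, 0), -1))), 4587) = Add(Mul(Rational(2, 3), Mul(-29, Pow(-31, -1))), 4587) = Add(Mul(Rational(2, 3), Mul(-29, Rational(-1, 31))), 4587) = Add(Mul(Rational(2, 3), Rational(29, 31)), 4587) = Add(Rational(58, 93), 4587) = Rational(426649, 93)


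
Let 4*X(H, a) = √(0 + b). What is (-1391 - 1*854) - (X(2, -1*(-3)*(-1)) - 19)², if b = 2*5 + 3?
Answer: -41709/16 + 19*√13/2 ≈ -2572.6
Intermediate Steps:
b = 13 (b = 10 + 3 = 13)
X(H, a) = √13/4 (X(H, a) = √(0 + 13)/4 = √13/4)
(-1391 - 1*854) - (X(2, -1*(-3)*(-1)) - 19)² = (-1391 - 1*854) - (√13/4 - 19)² = (-1391 - 854) - (-19 + √13/4)² = -2245 - (-19 + √13/4)²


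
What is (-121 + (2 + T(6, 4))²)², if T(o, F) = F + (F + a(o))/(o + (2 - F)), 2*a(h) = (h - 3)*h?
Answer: 321489/256 ≈ 1255.8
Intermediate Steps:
a(h) = h*(-3 + h)/2 (a(h) = ((h - 3)*h)/2 = ((-3 + h)*h)/2 = (h*(-3 + h))/2 = h*(-3 + h)/2)
T(o, F) = F + (F + o*(-3 + o)/2)/(2 + o - F) (T(o, F) = F + (F + o*(-3 + o)/2)/(o + (2 - F)) = F + (F + o*(-3 + o)/2)/(2 + o - F))
(-121 + (2 + T(6, 4))²)² = (-121 + (2 + (-1*4² + 3*4 + 4*6 + (½)*6*(-3 + 6))/(2 + 6 - 1*4))²)² = (-121 + (2 + (-1*16 + 12 + 24 + (½)*6*3)/(2 + 6 - 4))²)² = (-121 + (2 + (-16 + 12 + 24 + 9)/4)²)² = (-121 + (2 + (¼)*29)²)² = (-121 + (2 + 29/4)²)² = (-121 + (37/4)²)² = (-121 + 1369/16)² = (-567/16)² = 321489/256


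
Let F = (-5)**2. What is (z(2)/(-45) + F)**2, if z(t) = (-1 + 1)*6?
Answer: 625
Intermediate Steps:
F = 25
z(t) = 0 (z(t) = 0*6 = 0)
(z(2)/(-45) + F)**2 = (0/(-45) + 25)**2 = (0*(-1/45) + 25)**2 = (0 + 25)**2 = 25**2 = 625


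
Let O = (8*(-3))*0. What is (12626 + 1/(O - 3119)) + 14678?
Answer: 85161175/3119 ≈ 27304.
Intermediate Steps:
O = 0 (O = -24*0 = 0)
(12626 + 1/(O - 3119)) + 14678 = (12626 + 1/(0 - 3119)) + 14678 = (12626 + 1/(-3119)) + 14678 = (12626 - 1/3119) + 14678 = 39380493/3119 + 14678 = 85161175/3119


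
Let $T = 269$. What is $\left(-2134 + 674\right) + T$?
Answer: $-1191$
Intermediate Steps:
$\left(-2134 + 674\right) + T = \left(-2134 + 674\right) + 269 = -1460 + 269 = -1191$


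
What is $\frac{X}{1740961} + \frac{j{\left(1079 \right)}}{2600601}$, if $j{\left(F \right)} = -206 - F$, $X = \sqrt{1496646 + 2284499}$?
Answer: $- \frac{1285}{2600601} + \frac{\sqrt{3781145}}{1740961} \approx 0.00062281$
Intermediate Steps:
$X = \sqrt{3781145} \approx 1944.5$
$\frac{X}{1740961} + \frac{j{\left(1079 \right)}}{2600601} = \frac{\sqrt{3781145}}{1740961} + \frac{-206 - 1079}{2600601} = \sqrt{3781145} \cdot \frac{1}{1740961} + \left(-206 - 1079\right) \frac{1}{2600601} = \frac{\sqrt{3781145}}{1740961} - \frac{1285}{2600601} = - \frac{1285}{2600601} + \frac{\sqrt{3781145}}{1740961}$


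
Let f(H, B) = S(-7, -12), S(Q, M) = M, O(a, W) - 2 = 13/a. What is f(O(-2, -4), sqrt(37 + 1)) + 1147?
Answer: 1135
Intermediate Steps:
O(a, W) = 2 + 13/a
f(H, B) = -12
f(O(-2, -4), sqrt(37 + 1)) + 1147 = -12 + 1147 = 1135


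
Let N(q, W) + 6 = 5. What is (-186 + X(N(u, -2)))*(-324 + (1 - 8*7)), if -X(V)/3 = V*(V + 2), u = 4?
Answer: 69357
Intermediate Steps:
N(q, W) = -1 (N(q, W) = -6 + 5 = -1)
X(V) = -3*V*(2 + V) (X(V) = -3*V*(V + 2) = -3*V*(2 + V))
(-186 + X(N(u, -2)))*(-324 + (1 - 8*7)) = (-186 - 3*(-1)*(2 - 1))*(-324 + (1 - 8*7)) = (-186 - 3*(-1)*1)*(-324 + (1 - 56)) = (-186 + 3)*(-324 - 55) = -183*(-379) = 69357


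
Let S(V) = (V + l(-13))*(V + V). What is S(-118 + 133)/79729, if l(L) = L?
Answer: 60/79729 ≈ 0.00075255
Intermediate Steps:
S(V) = 2*V*(-13 + V) (S(V) = (V - 13)*(V + V) = (-13 + V)*(2*V) = 2*V*(-13 + V))
S(-118 + 133)/79729 = (2*(-118 + 133)*(-13 + (-118 + 133)))/79729 = (2*15*(-13 + 15))*(1/79729) = (2*15*2)*(1/79729) = 60*(1/79729) = 60/79729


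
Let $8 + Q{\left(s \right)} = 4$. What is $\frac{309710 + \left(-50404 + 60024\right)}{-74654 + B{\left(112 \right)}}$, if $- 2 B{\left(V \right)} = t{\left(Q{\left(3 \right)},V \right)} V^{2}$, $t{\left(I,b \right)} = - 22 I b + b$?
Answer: $- \frac{31933}{6259395} \approx -0.0051016$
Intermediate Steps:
$Q{\left(s \right)} = -4$ ($Q{\left(s \right)} = -8 + 4 = -4$)
$t{\left(I,b \right)} = b - 22 I b$ ($t{\left(I,b \right)} = - 22 I b + b = b - 22 I b$)
$B{\left(V \right)} = - \frac{89 V^{3}}{2}$ ($B{\left(V \right)} = - \frac{V \left(1 - -88\right) V^{2}}{2} = - \frac{V \left(1 + 88\right) V^{2}}{2} = - \frac{V 89 V^{2}}{2} = - \frac{89 V V^{2}}{2} = - \frac{89 V^{3}}{2}$)
$\frac{309710 + \left(-50404 + 60024\right)}{-74654 + B{\left(112 \right)}} = \frac{309710 + \left(-50404 + 60024\right)}{-74654 - \frac{89 \cdot 112^{3}}{2}} = \frac{309710 + 9620}{-74654 - 62519296} = \frac{319330}{-74654 - 62519296} = \frac{319330}{-62593950} = 319330 \left(- \frac{1}{62593950}\right) = - \frac{31933}{6259395}$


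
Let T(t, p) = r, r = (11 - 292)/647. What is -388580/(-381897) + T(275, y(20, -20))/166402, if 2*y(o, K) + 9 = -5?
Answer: 41835229173463/41115830712318 ≈ 1.0175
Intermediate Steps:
y(o, K) = -7 (y(o, K) = -9/2 + (½)*(-5) = -9/2 - 5/2 = -7)
r = -281/647 (r = -281*1/647 = -281/647 ≈ -0.43431)
T(t, p) = -281/647
-388580/(-381897) + T(275, y(20, -20))/166402 = -388580/(-381897) - 281/647/166402 = -388580*(-1/381897) - 281/647*1/166402 = 388580/381897 - 281/107662094 = 41835229173463/41115830712318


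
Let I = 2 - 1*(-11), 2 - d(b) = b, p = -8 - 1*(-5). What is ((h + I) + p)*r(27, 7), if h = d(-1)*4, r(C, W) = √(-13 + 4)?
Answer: 66*I ≈ 66.0*I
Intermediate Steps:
p = -3 (p = -8 + 5 = -3)
d(b) = 2 - b
r(C, W) = 3*I (r(C, W) = √(-9) = 3*I)
I = 13 (I = 2 + 11 = 13)
h = 12 (h = (2 - 1*(-1))*4 = (2 + 1)*4 = 3*4 = 12)
((h + I) + p)*r(27, 7) = ((12 + 13) - 3)*(3*I) = (25 - 3)*(3*I) = 22*(3*I) = 66*I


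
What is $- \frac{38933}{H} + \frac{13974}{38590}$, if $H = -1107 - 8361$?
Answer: $\frac{48080303}{10746180} \approx 4.4742$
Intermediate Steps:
$H = -9468$
$- \frac{38933}{H} + \frac{13974}{38590} = - \frac{38933}{-9468} + \frac{13974}{38590} = \left(-38933\right) \left(- \frac{1}{9468}\right) + 13974 \cdot \frac{1}{38590} = \frac{38933}{9468} + \frac{411}{1135} = \frac{48080303}{10746180}$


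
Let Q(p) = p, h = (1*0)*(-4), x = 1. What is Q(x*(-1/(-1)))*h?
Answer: 0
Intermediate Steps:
h = 0 (h = 0*(-4) = 0)
Q(x*(-1/(-1)))*h = (1*(-1/(-1)))*0 = (1*(-1*(-1)))*0 = (1*1)*0 = 1*0 = 0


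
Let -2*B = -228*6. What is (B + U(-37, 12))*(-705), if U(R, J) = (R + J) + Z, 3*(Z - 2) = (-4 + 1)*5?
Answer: -462480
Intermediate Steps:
Z = -3 (Z = 2 + ((-4 + 1)*5)/3 = 2 + (-3*5)/3 = 2 + (⅓)*(-15) = 2 - 5 = -3)
U(R, J) = -3 + J + R (U(R, J) = (R + J) - 3 = (J + R) - 3 = -3 + J + R)
B = 684 (B = -(-114)*6 = -½*(-1368) = 684)
(B + U(-37, 12))*(-705) = (684 + (-3 + 12 - 37))*(-705) = (684 - 28)*(-705) = 656*(-705) = -462480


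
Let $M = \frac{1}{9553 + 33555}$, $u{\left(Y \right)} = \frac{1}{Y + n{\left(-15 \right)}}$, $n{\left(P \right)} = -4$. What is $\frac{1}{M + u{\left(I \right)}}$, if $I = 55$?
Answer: $\frac{2198508}{43159} \approx 50.94$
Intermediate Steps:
$u{\left(Y \right)} = \frac{1}{-4 + Y}$ ($u{\left(Y \right)} = \frac{1}{Y - 4} = \frac{1}{-4 + Y}$)
$M = \frac{1}{43108} \approx 2.3198 \cdot 10^{-5}$
$\frac{1}{M + u{\left(I \right)}} = \frac{1}{\frac{1}{43108} + \frac{1}{-4 + 55}} = \frac{1}{\frac{1}{43108} + \frac{1}{51}} = \frac{1}{\frac{43159}{2198508}} = \frac{2198508}{43159}$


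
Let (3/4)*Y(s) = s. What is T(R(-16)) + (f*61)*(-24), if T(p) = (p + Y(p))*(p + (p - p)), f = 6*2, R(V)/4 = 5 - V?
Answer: -1104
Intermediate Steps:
R(V) = 20 - 4*V (R(V) = 4*(5 - V) = 20 - 4*V)
Y(s) = 4*s/3
f = 12
T(p) = 7*p**2/3 (T(p) = (p + 4*p/3)*(p + (p - p)) = (7*p/3)*(p + 0) = (7*p/3)*p = 7*p**2/3)
T(R(-16)) + (f*61)*(-24) = 7*(20 - 4*(-16))**2/3 + (12*61)*(-24) = 7*(20 + 64)**2/3 + 732*(-24) = (7/3)*84**2 - 17568 = (7/3)*7056 - 17568 = 16464 - 17568 = -1104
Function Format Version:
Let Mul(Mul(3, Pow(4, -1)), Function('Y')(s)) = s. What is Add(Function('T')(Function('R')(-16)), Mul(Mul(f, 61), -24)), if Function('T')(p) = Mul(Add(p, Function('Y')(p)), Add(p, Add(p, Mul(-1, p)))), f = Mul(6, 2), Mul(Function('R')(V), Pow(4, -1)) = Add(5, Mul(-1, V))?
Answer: -1104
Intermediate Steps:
Function('R')(V) = Add(20, Mul(-4, V)) (Function('R')(V) = Mul(4, Add(5, Mul(-1, V))) = Add(20, Mul(-4, V)))
Function('Y')(s) = Mul(Rational(4, 3), s)
f = 12
Function('T')(p) = Mul(Rational(7, 3), Pow(p, 2)) (Function('T')(p) = Mul(Add(p, Mul(Rational(4, 3), p)), Add(p, Add(p, Mul(-1, p)))) = Mul(Mul(Rational(7, 3), p), Add(p, 0)) = Mul(Mul(Rational(7, 3), p), p) = Mul(Rational(7, 3), Pow(p, 2)))
Add(Function('T')(Function('R')(-16)), Mul(Mul(f, 61), -24)) = Add(Mul(Rational(7, 3), Pow(Add(20, Mul(-4, -16)), 2)), Mul(Mul(12, 61), -24)) = Add(Mul(Rational(7, 3), Pow(Add(20, 64), 2)), Mul(732, -24)) = Add(Mul(Rational(7, 3), Pow(84, 2)), -17568) = Add(Mul(Rational(7, 3), 7056), -17568) = Add(16464, -17568) = -1104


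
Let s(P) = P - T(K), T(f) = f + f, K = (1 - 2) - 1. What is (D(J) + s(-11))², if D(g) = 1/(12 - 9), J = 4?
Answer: 400/9 ≈ 44.444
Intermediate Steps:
K = -2 (K = -1 - 1 = -2)
D(g) = ⅓ (D(g) = 1/3 = ⅓)
T(f) = 2*f
s(P) = 4 + P (s(P) = P - 2*(-2) = P - 1*(-4) = P + 4 = 4 + P)
(D(J) + s(-11))² = (⅓ + (4 - 11))² = (⅓ - 7)² = (-20/3)² = 400/9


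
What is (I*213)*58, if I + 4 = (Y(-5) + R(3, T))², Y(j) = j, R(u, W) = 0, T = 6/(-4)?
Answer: 259434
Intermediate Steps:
T = -3/2 (T = 6*(-¼) = -3/2 ≈ -1.5000)
I = 21 (I = -4 + (-5 + 0)² = -4 + (-5)² = -4 + 25 = 21)
(I*213)*58 = (21*213)*58 = 4473*58 = 259434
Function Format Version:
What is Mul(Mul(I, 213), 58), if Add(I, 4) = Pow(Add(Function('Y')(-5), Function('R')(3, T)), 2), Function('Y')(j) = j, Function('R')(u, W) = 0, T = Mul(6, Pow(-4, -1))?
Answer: 259434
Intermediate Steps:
T = Rational(-3, 2) (T = Mul(6, Rational(-1, 4)) = Rational(-3, 2) ≈ -1.5000)
I = 21 (I = Add(-4, Pow(Add(-5, 0), 2)) = Add(-4, Pow(-5, 2)) = Add(-4, 25) = 21)
Mul(Mul(I, 213), 58) = Mul(Mul(21, 213), 58) = Mul(4473, 58) = 259434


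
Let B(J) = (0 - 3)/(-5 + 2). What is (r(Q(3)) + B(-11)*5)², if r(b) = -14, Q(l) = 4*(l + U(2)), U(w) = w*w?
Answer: 81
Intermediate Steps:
U(w) = w²
Q(l) = 16 + 4*l (Q(l) = 4*(l + 2²) = 4*(l + 4) = 4*(4 + l) = 16 + 4*l)
B(J) = 1 (B(J) = -3/(-3) = -3*(-⅓) = 1)
(r(Q(3)) + B(-11)*5)² = (-14 + 1*5)² = (-14 + 5)² = (-9)² = 81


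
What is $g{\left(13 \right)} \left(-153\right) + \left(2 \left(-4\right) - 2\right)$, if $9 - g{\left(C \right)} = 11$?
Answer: $296$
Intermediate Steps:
$g{\left(C \right)} = -2$ ($g{\left(C \right)} = 9 - 11 = -2$)
$g{\left(13 \right)} \left(-153\right) + \left(2 \left(-4\right) - 2\right) = \left(-2\right) \left(-153\right) + \left(2 \left(-4\right) - 2\right) = 306 - 10 = 296$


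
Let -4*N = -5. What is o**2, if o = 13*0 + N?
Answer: 25/16 ≈ 1.5625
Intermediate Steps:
N = 5/4 (N = -1/4*(-5) = 5/4 ≈ 1.2500)
o = 5/4 (o = 13*0 + 5/4 = 0 + 5/4 = 5/4 ≈ 1.2500)
o**2 = (5/4)**2 = 25/16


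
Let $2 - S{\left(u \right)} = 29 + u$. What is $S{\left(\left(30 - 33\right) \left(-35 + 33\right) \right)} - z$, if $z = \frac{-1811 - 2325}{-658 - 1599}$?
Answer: $- \frac{78617}{2257} \approx -34.833$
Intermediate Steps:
$S{\left(u \right)} = -27 - u$ ($S{\left(u \right)} = 2 - \left(29 + u\right) = -27 - u$)
$z = \frac{4136}{2257}$ ($z = - \frac{4136}{-2257} = \left(-4136\right) \left(- \frac{1}{2257}\right) = \frac{4136}{2257} \approx 1.8325$)
$S{\left(\left(30 - 33\right) \left(-35 + 33\right) \right)} - z = \left(-27 - \left(30 - 33\right) \left(-35 + 33\right)\right) - \frac{4136}{2257} = \left(-27 - \left(-3\right) \left(-2\right)\right) - \frac{4136}{2257} = \left(-27 - 6\right) - \frac{4136}{2257} = -33 - \frac{4136}{2257} = - \frac{78617}{2257}$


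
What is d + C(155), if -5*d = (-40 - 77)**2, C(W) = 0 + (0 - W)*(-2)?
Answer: -12139/5 ≈ -2427.8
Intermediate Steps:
C(W) = 2*W (C(W) = 0 - W*(-2) = 0 + 2*W = 2*W)
d = -13689/5 (d = -(-40 - 77)**2/5 = -1/5*(-117)**2 = -1/5*13689 = -13689/5 ≈ -2737.8)
d + C(155) = -13689/5 + 2*155 = -13689/5 + 310 = -12139/5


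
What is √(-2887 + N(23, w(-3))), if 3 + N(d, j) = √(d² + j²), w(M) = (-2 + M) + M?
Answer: √(-2890 + √593) ≈ 53.532*I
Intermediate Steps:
w(M) = -2 + 2*M
N(d, j) = -3 + √(d² + j²)
√(-2887 + N(23, w(-3))) = √(-2887 + (-3 + √(23² + (-2 + 2*(-3))²))) = √(-2887 + (-3 + √(529 + (-2 - 6)²))) = √(-2887 + (-3 + √(529 + (-8)²))) = √(-2887 + (-3 + √(529 + 64))) = √(-2887 + (-3 + √593)) = √(-2890 + √593)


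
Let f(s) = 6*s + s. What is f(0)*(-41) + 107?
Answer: 107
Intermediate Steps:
f(s) = 7*s
f(0)*(-41) + 107 = (7*0)*(-41) + 107 = 0*(-41) + 107 = 0 + 107 = 107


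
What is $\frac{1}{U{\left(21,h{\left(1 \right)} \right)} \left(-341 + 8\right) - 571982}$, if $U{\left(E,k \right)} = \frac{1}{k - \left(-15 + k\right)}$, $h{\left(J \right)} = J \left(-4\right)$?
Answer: $- \frac{5}{2860021} \approx -1.7482 \cdot 10^{-6}$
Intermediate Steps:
$h{\left(J \right)} = - 4 J$
$U{\left(E,k \right)} = \frac{1}{15}$
$\frac{1}{U{\left(21,h{\left(1 \right)} \right)} \left(-341 + 8\right) - 571982} = \frac{1}{\frac{-341 + 8}{15} - 571982} = \frac{1}{\frac{1}{15} \left(-333\right) - 571982} = \frac{1}{- \frac{111}{5} - 571982} = \frac{1}{- \frac{2860021}{5}} = - \frac{5}{2860021}$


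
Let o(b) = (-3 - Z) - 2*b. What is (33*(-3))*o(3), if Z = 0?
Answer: 891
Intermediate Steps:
o(b) = -3 - 2*b (o(b) = (-3 - 1*0) - 2*b = (-3 + 0) - 2*b = -3 - 2*b)
(33*(-3))*o(3) = (33*(-3))*(-3 - 2*3) = -99*(-3 - 6) = -99*(-9) = 891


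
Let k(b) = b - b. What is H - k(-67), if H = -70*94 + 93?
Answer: -6487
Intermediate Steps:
k(b) = 0
H = -6487 (H = -6580 + 93 = -6487)
H - k(-67) = -6487 - 1*0 = -6487 + 0 = -6487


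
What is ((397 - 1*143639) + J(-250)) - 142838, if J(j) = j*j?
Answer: -223580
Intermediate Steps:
J(j) = j**2
((397 - 1*143639) + J(-250)) - 142838 = ((397 - 1*143639) + (-250)**2) - 142838 = ((397 - 143639) + 62500) - 142838 = (-143242 + 62500) - 142838 = -80742 - 142838 = -223580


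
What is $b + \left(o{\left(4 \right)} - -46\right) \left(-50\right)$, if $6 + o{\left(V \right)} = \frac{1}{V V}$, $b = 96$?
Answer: $- \frac{15257}{8} \approx -1907.1$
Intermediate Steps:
$o{\left(V \right)} = -6 + \frac{1}{V^{2}}$ ($o{\left(V \right)} = -6 + \frac{1}{V V} = -6 + \frac{1}{V^{2}}$)
$b + \left(o{\left(4 \right)} - -46\right) \left(-50\right) = 96 + \left(\left(-6 + \frac{1}{16}\right) - -46\right) \left(-50\right) = 96 + \left(\left(-6 + \frac{1}{16}\right) + 46\right) \left(-50\right) = 96 + \left(- \frac{95}{16} + 46\right) \left(-50\right) = 96 + \frac{641}{16} \left(-50\right) = 96 - \frac{16025}{8} = - \frac{15257}{8}$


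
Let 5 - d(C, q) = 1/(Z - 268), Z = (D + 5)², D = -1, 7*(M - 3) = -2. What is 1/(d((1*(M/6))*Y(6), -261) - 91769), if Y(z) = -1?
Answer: -252/23124527 ≈ -1.0898e-5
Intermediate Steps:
M = 19/7 (M = 3 + (⅐)*(-2) = 3 - 2/7 = 19/7 ≈ 2.7143)
Z = 16 (Z = (-1 + 5)² = 4² = 16)
d(C, q) = 1261/252 (d(C, q) = 5 - 1/(16 - 268) = 5 - 1/(-252) = 5 - 1*(-1/252) = 5 + 1/252 = 1261/252)
1/(d((1*(M/6))*Y(6), -261) - 91769) = 1/(1261/252 - 91769) = 1/(-23124527/252) = -252/23124527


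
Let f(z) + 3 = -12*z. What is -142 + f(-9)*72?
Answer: 7418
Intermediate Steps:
f(z) = -3 - 12*z
-142 + f(-9)*72 = -142 + (-3 - 12*(-9))*72 = -142 + (-3 + 108)*72 = -142 + 105*72 = -142 + 7560 = 7418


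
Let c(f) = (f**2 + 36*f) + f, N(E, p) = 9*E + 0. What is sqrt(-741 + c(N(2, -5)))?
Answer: sqrt(249) ≈ 15.780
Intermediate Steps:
N(E, p) = 9*E
c(f) = f**2 + 37*f
sqrt(-741 + c(N(2, -5))) = sqrt(-741 + (9*2)*(37 + 9*2)) = sqrt(-741 + 18*(37 + 18)) = sqrt(-741 + 18*55) = sqrt(-741 + 990) = sqrt(249)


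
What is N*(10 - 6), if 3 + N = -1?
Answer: -16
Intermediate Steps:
N = -4 (N = -3 - 1 = -4)
N*(10 - 6) = -4*(10 - 6) = -4*4 = -16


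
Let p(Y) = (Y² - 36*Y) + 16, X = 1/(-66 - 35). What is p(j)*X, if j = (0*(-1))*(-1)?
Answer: -16/101 ≈ -0.15842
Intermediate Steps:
j = 0 (j = 0*(-1) = 0)
X = -1/101 (X = 1/(-101) = -1/101 ≈ -0.0099010)
p(Y) = 16 + Y² - 36*Y
p(j)*X = (16 + 0² - 36*0)*(-1/101) = (16 + 0 + 0)*(-1/101) = 16*(-1/101) = -16/101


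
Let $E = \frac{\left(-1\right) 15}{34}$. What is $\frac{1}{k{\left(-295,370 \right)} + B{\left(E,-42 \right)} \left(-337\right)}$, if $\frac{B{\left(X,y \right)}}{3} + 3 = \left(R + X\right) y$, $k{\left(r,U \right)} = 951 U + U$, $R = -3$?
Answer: $\frac{17}{3555614} \approx 4.7812 \cdot 10^{-6}$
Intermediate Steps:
$E = - \frac{15}{34}$ ($E = \left(-15\right) \frac{1}{34} = - \frac{15}{34} \approx -0.44118$)
$k{\left(r,U \right)} = 952 U$
$B{\left(X,y \right)} = -9 + 3 y \left(-3 + X\right)$ ($B{\left(X,y \right)} = -9 + 3 \left(-3 + X\right) y = -9 + 3 y \left(-3 + X\right)$)
$\frac{1}{k{\left(-295,370 \right)} + B{\left(E,-42 \right)} \left(-337\right)} = \frac{1}{952 \cdot 370 + \left(-9 - -378 + 3 \left(- \frac{15}{34}\right) \left(-42\right)\right) \left(-337\right)} = \frac{1}{352240 + \left(-9 + 378 + \frac{945}{17}\right) \left(-337\right)} = \frac{1}{352240 + \frac{7218}{17} \left(-337\right)} = \frac{1}{352240 - \frac{2432466}{17}} = \frac{1}{\frac{3555614}{17}} = \frac{17}{3555614}$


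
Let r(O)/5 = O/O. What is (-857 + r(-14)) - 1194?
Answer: -2046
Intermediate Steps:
r(O) = 5 (r(O) = 5*(O/O) = 5*1 = 5)
(-857 + r(-14)) - 1194 = (-857 + 5) - 1194 = -852 - 1194 = -2046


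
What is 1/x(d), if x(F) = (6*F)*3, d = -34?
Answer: -1/612 ≈ -0.0016340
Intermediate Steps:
x(F) = 18*F
1/x(d) = 1/(18*(-34)) = 1/(-612) = -1/612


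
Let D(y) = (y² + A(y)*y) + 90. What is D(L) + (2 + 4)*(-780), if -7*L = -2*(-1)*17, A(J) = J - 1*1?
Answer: -222360/49 ≈ -4538.0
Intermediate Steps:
A(J) = -1 + J (A(J) = J - 1 = -1 + J)
L = -34/7 (L = -(-2*(-1))*17/7 = -2*17/7 = -⅐*34 = -34/7 ≈ -4.8571)
D(y) = 90 + y² + y*(-1 + y) (D(y) = (y² + (-1 + y)*y) + 90 = (y² + y*(-1 + y)) + 90 = 90 + y² + y*(-1 + y))
D(L) + (2 + 4)*(-780) = (90 - 1*(-34/7) + 2*(-34/7)²) + (2 + 4)*(-780) = (90 + 34/7 + 2*(1156/49)) + 6*(-780) = (90 + 34/7 + 2312/49) - 4680 = 6960/49 - 4680 = -222360/49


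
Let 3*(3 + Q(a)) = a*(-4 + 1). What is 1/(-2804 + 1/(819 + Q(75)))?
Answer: -741/2077763 ≈ -0.00035663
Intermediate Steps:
Q(a) = -3 - a (Q(a) = -3 + (a*(-4 + 1))/3 = -3 + (a*(-3))/3 = -3 + (-3*a)/3 = -3 - a)
1/(-2804 + 1/(819 + Q(75))) = 1/(-2804 + 1/(819 + (-3 - 1*75))) = 1/(-2804 + 1/(819 + (-3 - 75))) = 1/(-2804 + 1/(819 - 78)) = 1/(-2804 + 1/741) = 1/(-2077763/741) = -741/2077763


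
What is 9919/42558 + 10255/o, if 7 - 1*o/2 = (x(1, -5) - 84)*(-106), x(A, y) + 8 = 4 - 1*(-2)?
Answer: -63931987/193830411 ≈ -0.32983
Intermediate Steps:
x(A, y) = -2 (x(A, y) = -8 + (4 - 1*(-2)) = -8 + (4 + 2) = -8 + 6 = -2)
o = -18218 (o = 14 - 2*(-2 - 84)*(-106) = 14 - (-172)*(-106) = 14 - 2*9116 = 14 - 18232 = -18218)
9919/42558 + 10255/o = 9919/42558 + 10255/(-18218) = 9919*(1/42558) + 10255*(-1/18218) = 9919/42558 - 10255/18218 = -63931987/193830411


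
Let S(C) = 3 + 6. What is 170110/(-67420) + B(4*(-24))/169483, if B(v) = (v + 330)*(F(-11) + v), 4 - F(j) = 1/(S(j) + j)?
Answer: -3027428275/1142654386 ≈ -2.6495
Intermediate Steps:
S(C) = 9
F(j) = 4 - 1/(9 + j)
B(v) = (330 + v)*(9/2 + v) (B(v) = (v + 330)*((35 + 4*(-11))/(9 - 11) + v) = (330 + v)*((35 - 44)/(-2) + v) = (330 + v)*(-½*(-9) + v) = (330 + v)*(9/2 + v))
170110/(-67420) + B(4*(-24))/169483 = 170110/(-67420) + (1485 + (4*(-24))² + 669*(4*(-24))/2)/169483 = 170110*(-1/67420) + (1485 + (-96)² + (669/2)*(-96))*(1/169483) = -17011/6742 + (1485 + 9216 - 32112)*(1/169483) = -17011/6742 - 21411*1/169483 = -17011/6742 - 21411/169483 = -3027428275/1142654386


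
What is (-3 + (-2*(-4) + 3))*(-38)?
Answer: -304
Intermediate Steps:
(-3 + (-2*(-4) + 3))*(-38) = (-3 + (8 + 3))*(-38) = (-3 + 11)*(-38) = 8*(-38) = -304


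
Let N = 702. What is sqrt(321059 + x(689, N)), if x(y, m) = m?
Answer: sqrt(321761) ≈ 567.24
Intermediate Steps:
sqrt(321059 + x(689, N)) = sqrt(321059 + 702) = sqrt(321761)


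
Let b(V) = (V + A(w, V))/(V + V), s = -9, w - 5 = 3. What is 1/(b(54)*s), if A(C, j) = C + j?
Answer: -3/29 ≈ -0.10345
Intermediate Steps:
w = 8 (w = 5 + 3 = 8)
b(V) = (8 + 2*V)/(2*V) (b(V) = (V + (8 + V))/(V + V) = (8 + 2*V)/((2*V)) = (8 + 2*V)*(1/(2*V)) = (8 + 2*V)/(2*V))
1/(b(54)*s) = 1/(((4 + 54)/54)*(-9)) = 1/(((1/54)*58)*(-9)) = 1/((29/27)*(-9)) = 1/(-29/3) = -3/29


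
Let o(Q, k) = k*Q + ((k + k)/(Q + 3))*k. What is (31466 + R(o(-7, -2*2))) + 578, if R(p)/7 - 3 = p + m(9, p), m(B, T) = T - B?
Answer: 32282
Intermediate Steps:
o(Q, k) = Q*k + 2*k**2/(3 + Q) (o(Q, k) = Q*k + ((2*k)/(3 + Q))*k = Q*k + (2*k/(3 + Q))*k = Q*k + 2*k**2/(3 + Q))
R(p) = -42 + 14*p (R(p) = 21 + 7*(p + (p - 1*9)) = 21 + 7*(p + (p - 9)) = 21 + 7*(p + (-9 + p)) = 21 + 7*(-9 + 2*p) = 21 + (-63 + 14*p) = -42 + 14*p)
(31466 + R(o(-7, -2*2))) + 578 = (31466 + (-42 + 14*((-2*2)*((-7)**2 + 2*(-2*2) + 3*(-7))/(3 - 7)))) + 578 = (31466 + (-42 + 14*(-4*(49 + 2*(-4) - 21)/(-4)))) + 578 = (31466 + (-42 + 14*(-4*(-1/4)*(49 - 8 - 21)))) + 578 = (31466 + (-42 + 14*(-4*(-1/4)*20))) + 578 = (31466 + (-42 + 14*20)) + 578 = (31466 + (-42 + 280)) + 578 = (31466 + 238) + 578 = 31704 + 578 = 32282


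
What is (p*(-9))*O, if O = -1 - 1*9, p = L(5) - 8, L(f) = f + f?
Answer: 180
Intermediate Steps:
L(f) = 2*f
p = 2 (p = 2*5 - 8 = 10 - 8 = 2)
O = -10 (O = -1 - 9 = -10)
(p*(-9))*O = (2*(-9))*(-10) = -18*(-10) = 180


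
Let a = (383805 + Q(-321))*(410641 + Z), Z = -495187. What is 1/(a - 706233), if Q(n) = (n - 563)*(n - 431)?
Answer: -1/88653359091 ≈ -1.1280e-11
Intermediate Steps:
Q(n) = (-563 + n)*(-431 + n)
a = -88652652858 (a = (383805 + (242653 + (-321)² - 994*(-321)))*(410641 - 495187) = (383805 + (242653 + 103041 + 319074))*(-84546) = (383805 + 664768)*(-84546) = 1048573*(-84546) = -88652652858)
1/(a - 706233) = 1/(-88652652858 - 706233) = 1/(-88653359091) = -1/88653359091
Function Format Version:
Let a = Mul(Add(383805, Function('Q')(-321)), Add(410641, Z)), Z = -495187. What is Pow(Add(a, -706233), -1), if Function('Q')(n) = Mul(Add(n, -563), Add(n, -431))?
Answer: Rational(-1, 88653359091) ≈ -1.1280e-11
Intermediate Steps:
Function('Q')(n) = Mul(Add(-563, n), Add(-431, n))
a = -88652652858 (a = Mul(Add(383805, Add(242653, Pow(-321, 2), Mul(-994, -321))), Add(410641, -495187)) = Mul(Add(383805, Add(242653, 103041, 319074)), -84546) = Mul(Add(383805, 664768), -84546) = Mul(1048573, -84546) = -88652652858)
Pow(Add(a, -706233), -1) = Pow(Add(-88652652858, -706233), -1) = Pow(-88653359091, -1) = Rational(-1, 88653359091)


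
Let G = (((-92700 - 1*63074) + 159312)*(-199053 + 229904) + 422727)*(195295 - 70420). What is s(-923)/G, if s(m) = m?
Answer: -923/13682998929375 ≈ -6.7456e-11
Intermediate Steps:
G = 13682998929375 (G = (((-92700 - 63074) + 159312)*30851 + 422727)*124875 = ((-155774 + 159312)*30851 + 422727)*124875 = (3538*30851 + 422727)*124875 = (109150838 + 422727)*124875 = 109573565*124875 = 13682998929375)
s(-923)/G = -923/13682998929375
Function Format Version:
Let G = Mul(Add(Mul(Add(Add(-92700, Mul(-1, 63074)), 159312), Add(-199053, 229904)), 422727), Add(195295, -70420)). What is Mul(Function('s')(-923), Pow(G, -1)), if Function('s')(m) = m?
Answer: Rational(-923, 13682998929375) ≈ -6.7456e-11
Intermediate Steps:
G = 13682998929375 (G = Mul(Add(Mul(Add(Add(-92700, -63074), 159312), 30851), 422727), 124875) = Mul(Add(Mul(Add(-155774, 159312), 30851), 422727), 124875) = Mul(Add(Mul(3538, 30851), 422727), 124875) = Mul(Add(109150838, 422727), 124875) = Mul(109573565, 124875) = 13682998929375)
Mul(Function('s')(-923), Pow(G, -1)) = Mul(-923, Pow(13682998929375, -1)) = Mul(-923, Rational(1, 13682998929375)) = Rational(-923, 13682998929375)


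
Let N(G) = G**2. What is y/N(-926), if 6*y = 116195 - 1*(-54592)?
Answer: 56929/1714952 ≈ 0.033196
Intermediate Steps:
y = 56929/2 (y = (116195 - 1*(-54592))/6 = (116195 + 54592)/6 = (1/6)*170787 = 56929/2 ≈ 28465.)
y/N(-926) = 56929/(2*((-926)**2)) = (56929/2)/857476 = (56929/2)*(1/857476) = 56929/1714952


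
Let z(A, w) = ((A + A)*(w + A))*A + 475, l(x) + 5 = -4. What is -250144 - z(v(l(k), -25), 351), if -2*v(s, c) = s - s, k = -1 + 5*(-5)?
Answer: -250619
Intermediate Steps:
k = -26 (k = -1 - 25 = -26)
l(x) = -9 (l(x) = -5 - 4 = -9)
v(s, c) = 0 (v(s, c) = -(s - s)/2 = -½*0 = 0)
z(A, w) = 475 + 2*A²*(A + w) (z(A, w) = ((2*A)*(A + w))*A + 475 = (2*A*(A + w))*A + 475 = 2*A²*(A + w) + 475 = 475 + 2*A²*(A + w))
-250144 - z(v(l(k), -25), 351) = -250144 - (475 + 2*0³ + 2*351*0²) = -250144 - (475 + 2*0 + 2*351*0) = -250144 - (475 + 0 + 0) = -250144 - 1*475 = -250144 - 475 = -250619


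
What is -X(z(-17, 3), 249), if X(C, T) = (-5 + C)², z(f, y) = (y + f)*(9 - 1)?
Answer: -13689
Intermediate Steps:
z(f, y) = 8*f + 8*y (z(f, y) = (f + y)*8 = 8*f + 8*y)
-X(z(-17, 3), 249) = -(-5 + (8*(-17) + 8*3))² = -(-5 + (-136 + 24))² = -(-5 - 112)² = -1*(-117)² = -1*13689 = -13689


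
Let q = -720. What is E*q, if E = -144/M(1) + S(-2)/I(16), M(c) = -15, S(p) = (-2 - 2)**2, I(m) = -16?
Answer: -6192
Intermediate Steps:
S(p) = 16 (S(p) = (-4)**2 = 16)
E = 43/5 (E = -144/(-15) + 16/(-16) = -144*(-1/15) + 16*(-1/16) = 48/5 - 1 = 43/5 ≈ 8.6000)
E*q = (43/5)*(-720) = -6192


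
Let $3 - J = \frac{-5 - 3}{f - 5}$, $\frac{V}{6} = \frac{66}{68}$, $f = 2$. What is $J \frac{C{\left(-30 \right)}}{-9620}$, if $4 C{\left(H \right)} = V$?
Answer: $- \frac{33}{654160} \approx -5.0446 \cdot 10^{-5}$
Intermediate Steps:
$V = \frac{99}{17}$ ($V = 6 \cdot \frac{66}{68} = 6 \cdot 66 \cdot \frac{1}{68} = 6 \cdot \frac{33}{34} = \frac{99}{17} \approx 5.8235$)
$C{\left(H \right)} = \frac{99}{68}$ ($C{\left(H \right)} = \frac{1}{4} \cdot \frac{99}{17} = \frac{99}{68}$)
$J = \frac{1}{3}$ ($J = 3 - \frac{-5 - 3}{2 - 5} = 3 - - \frac{8}{-3} = 3 - \left(-8\right) \left(- \frac{1}{3}\right) = 3 - \frac{8}{3} = \frac{1}{3} \approx 0.33333$)
$J \frac{C{\left(-30 \right)}}{-9620} = \frac{\frac{99}{68} \frac{1}{-9620}}{3} = \frac{\frac{99}{68} \left(- \frac{1}{9620}\right)}{3} = \frac{1}{3} \left(- \frac{99}{654160}\right) = - \frac{33}{654160}$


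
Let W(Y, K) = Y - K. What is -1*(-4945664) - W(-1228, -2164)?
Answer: 4944728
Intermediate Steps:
-1*(-4945664) - W(-1228, -2164) = -1*(-4945664) - (-1228 - 1*(-2164)) = 4945664 - (-1228 + 2164) = 4945664 - 1*936 = 4945664 - 936 = 4944728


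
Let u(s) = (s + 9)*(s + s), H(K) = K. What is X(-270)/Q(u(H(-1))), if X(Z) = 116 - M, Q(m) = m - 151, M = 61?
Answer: -55/167 ≈ -0.32934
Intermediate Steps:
u(s) = 2*s*(9 + s) (u(s) = (9 + s)*(2*s) = 2*s*(9 + s))
Q(m) = -151 + m
X(Z) = 55 (X(Z) = 116 - 1*61 = 116 - 61 = 55)
X(-270)/Q(u(H(-1))) = 55/(-151 + 2*(-1)*(9 - 1)) = 55/(-151 + 2*(-1)*8) = 55/(-151 - 16) = 55/(-167) = 55*(-1/167) = -55/167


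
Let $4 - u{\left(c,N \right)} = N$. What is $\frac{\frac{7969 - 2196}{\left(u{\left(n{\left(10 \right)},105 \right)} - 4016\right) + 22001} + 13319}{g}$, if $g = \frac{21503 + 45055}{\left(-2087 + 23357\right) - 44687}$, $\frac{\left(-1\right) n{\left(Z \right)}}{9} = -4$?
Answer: $- \frac{1859331413891}{396774424} \approx -4686.1$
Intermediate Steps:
$n{\left(Z \right)} = 36$ ($n{\left(Z \right)} = \left(-9\right) \left(-4\right) = 36$)
$u{\left(c,N \right)} = 4 - N$
$g = - \frac{66558}{23417}$ ($g = \frac{66558}{21270 - 44687} = \frac{66558}{-23417} = 66558 \left(- \frac{1}{23417}\right) = - \frac{66558}{23417} \approx -2.8423$)
$\frac{\frac{7969 - 2196}{\left(u{\left(n{\left(10 \right)},105 \right)} - 4016\right) + 22001} + 13319}{g} = \frac{\frac{7969 - 2196}{\left(\left(4 - 105\right) - 4016\right) + 22001} + 13319}{- \frac{66558}{23417}} = \left(\frac{5773}{\left(\left(4 - 105\right) - 4016\right) + 22001} + 13319\right) \left(- \frac{23417}{66558}\right) = \left(\frac{5773}{\left(-101 - 4016\right) + 22001} + 13319\right) \left(- \frac{23417}{66558}\right) = \left(\frac{5773}{-4117 + 22001} + 13319\right) \left(- \frac{23417}{66558}\right) = \left(\frac{5773}{17884} + 13319\right) \left(- \frac{23417}{66558}\right) = \frac{238202769}{17884} \left(- \frac{23417}{66558}\right) = - \frac{1859331413891}{396774424}$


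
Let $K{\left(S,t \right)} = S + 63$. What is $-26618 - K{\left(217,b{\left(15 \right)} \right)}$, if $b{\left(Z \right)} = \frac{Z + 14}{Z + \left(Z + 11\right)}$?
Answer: $-26898$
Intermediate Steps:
$b{\left(Z \right)} = \frac{14 + Z}{11 + 2 Z}$ ($b{\left(Z \right)} = \frac{14 + Z}{Z + \left(11 + Z\right)} = \frac{14 + Z}{11 + 2 Z}$)
$K{\left(S,t \right)} = 63 + S$
$-26618 - K{\left(217,b{\left(15 \right)} \right)} = -26618 - \left(63 + 217\right) = -26618 - 280 = -26898$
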